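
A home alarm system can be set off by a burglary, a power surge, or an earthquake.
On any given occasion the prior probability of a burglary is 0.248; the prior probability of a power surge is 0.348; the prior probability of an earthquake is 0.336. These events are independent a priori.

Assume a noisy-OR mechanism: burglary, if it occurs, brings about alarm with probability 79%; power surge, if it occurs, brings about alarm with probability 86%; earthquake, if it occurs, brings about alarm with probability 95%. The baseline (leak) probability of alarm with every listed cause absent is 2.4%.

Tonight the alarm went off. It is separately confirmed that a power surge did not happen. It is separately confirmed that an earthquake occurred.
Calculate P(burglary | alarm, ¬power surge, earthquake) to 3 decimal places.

Under noisy-OR, P(alarm | causes) = 1 − (1−0.024)·∏(1−qᵢ) over the active causes.
Enumerate both values of burglary and weight by the priors:
  P(alarm | ¬power surge, earthquake) = 0.9512*0.752 + 0.989752*0.248
        = 0.715302 + 0.245458 = 0.960760
Keeping only the burglary-present terms gives 0.245458, so
  P(burglary | alarm, ¬power surge, earthquake) = 0.245458 / 0.960760 ≈ 0.255

P(burglary | alarm, ¬power surge, earthquake) ≈ 0.255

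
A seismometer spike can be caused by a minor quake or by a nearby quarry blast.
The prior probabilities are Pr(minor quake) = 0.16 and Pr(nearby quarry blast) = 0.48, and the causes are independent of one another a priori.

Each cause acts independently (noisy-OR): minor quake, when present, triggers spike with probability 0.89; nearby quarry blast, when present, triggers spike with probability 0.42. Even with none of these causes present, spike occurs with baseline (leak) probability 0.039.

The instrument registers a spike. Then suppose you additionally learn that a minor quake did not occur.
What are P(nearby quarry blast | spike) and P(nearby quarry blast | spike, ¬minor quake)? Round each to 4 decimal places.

P(nearby quarry blast | spike) ≈ 0.7326; P(nearby quarry blast | spike, ¬minor quake) ≈ 0.9129

Under noisy-OR, P(spike | causes) = 1 − (1−0.039)·∏(1−qᵢ) over the active causes.
Numerator (weight on configurations with nearby quarry blast): 0.178464 + 0.072091 = 0.250555
Denominator P(spike): 0.039*0.84*0.52 + 0.44262*0.84*0.48 + 0.89429*0.16*0.52 + 0.938688*0.16*0.48 = 0.341995
P(nearby quarry blast | spike) = 0.250555/0.341995 ≈ 0.7326

With the extra evidence:
Enumerate both values of nearby quarry blast and weight by the priors:
  P(spike | ¬minor quake) = 0.039·0.52 + 0.44262·0.48
        = 0.020280 + 0.212458 = 0.232738
Configurations with nearby quarry blast contribute 0.212458, so
  P(nearby quarry blast | spike, ¬minor quake) = 0.212458 / 0.232738 ≈ 0.9129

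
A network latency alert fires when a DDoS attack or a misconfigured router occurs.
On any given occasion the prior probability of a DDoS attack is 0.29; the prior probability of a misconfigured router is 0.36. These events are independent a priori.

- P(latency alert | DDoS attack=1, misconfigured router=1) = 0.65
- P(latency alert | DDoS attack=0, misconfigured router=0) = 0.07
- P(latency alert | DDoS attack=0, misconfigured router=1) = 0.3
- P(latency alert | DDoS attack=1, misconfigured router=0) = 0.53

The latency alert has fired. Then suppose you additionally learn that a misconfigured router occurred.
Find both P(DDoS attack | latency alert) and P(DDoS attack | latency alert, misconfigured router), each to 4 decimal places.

P(DDoS attack | latency alert) ≈ 0.6051; P(DDoS attack | latency alert, misconfigured router) ≈ 0.4695

P(latency alert) = 0.07·0.71·0.64 + 0.3·0.71·0.36 + 0.53·0.29·0.64 + 0.65·0.29·0.36 = 0.031808 + 0.076680 + 0.098368 + 0.067860 = 0.274716
The DDoS attack-present share is 0.098368 + 0.067860 = 0.166228.
P(DDoS attack | latency alert) = 0.166228 / 0.274716 ≈ 0.6051

Now condition on the additional information:
Weight on DDoS attack=true, given the evidence: 0.65·0.29 = 0.188500
Normalizer over all consistent configurations: 0.3·0.71 + 0.65·0.29 = 0.401500
P(DDoS attack | latency alert, misconfigured router) = 0.188500/0.401500 ≈ 0.4695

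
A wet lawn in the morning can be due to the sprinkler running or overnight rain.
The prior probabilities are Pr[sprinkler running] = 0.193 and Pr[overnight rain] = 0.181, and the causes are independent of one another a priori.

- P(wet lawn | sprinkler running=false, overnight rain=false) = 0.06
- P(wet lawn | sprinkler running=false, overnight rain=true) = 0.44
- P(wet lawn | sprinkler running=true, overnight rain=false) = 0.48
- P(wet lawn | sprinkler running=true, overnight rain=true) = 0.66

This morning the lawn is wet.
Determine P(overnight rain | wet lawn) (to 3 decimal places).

P(overnight rain | wet lawn) ≈ 0.430

By total probability over the 4 (sprinkler running, overnight rain) configurations:
  P(wet lawn) = 0.06×0.807×0.819 + 0.44×0.807×0.181 + 0.48×0.193×0.819 + 0.66×0.193×0.181
        = 0.039656 + 0.064269 + 0.075872 + 0.023056 = 0.202853
The terms with overnight rain present sum to 0.087325, so
  P(overnight rain | wet lawn) = 0.087325 / 0.202853 ≈ 0.430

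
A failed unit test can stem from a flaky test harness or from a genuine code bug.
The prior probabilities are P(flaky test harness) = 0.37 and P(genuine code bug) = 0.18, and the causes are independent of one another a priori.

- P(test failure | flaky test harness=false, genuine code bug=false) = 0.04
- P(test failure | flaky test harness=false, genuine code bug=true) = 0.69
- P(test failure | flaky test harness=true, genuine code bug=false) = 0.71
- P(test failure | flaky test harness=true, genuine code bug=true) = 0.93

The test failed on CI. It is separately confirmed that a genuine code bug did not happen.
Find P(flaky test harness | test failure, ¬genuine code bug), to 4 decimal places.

Enumerate both values of flaky test harness and weight by the priors:
  P(test failure | ¬genuine code bug) = 0.04×0.63 + 0.71×0.37
        = 0.025200 + 0.262700 = 0.287900
Configurations with flaky test harness contribute 0.262700, so
  P(flaky test harness | test failure, ¬genuine code bug) = 0.262700 / 0.287900 ≈ 0.9125

P(flaky test harness | test failure, ¬genuine code bug) ≈ 0.9125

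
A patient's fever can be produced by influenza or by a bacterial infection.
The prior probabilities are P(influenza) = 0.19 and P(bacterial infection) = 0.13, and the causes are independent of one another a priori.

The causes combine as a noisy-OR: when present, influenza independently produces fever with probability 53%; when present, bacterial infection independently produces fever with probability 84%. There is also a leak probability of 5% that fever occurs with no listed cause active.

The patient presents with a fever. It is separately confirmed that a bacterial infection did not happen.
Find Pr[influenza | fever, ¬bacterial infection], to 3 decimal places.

Under noisy-OR, P(fever | causes) = 1 − (1−0.05)·∏(1−qᵢ) over the active causes.
P(fever | ¬bacterial infection) = 0.05·0.81 + 0.5535·0.19 = 0.040500 + 0.105165 = 0.145665
Of this, 0.105165 comes from 0.5535·0.19 (the influenza=true cases).
So P(influenza | fever, ¬bacterial infection) = 0.105165/0.145665 ≈ 0.722.

Pr[influenza | fever, ¬bacterial infection] ≈ 0.722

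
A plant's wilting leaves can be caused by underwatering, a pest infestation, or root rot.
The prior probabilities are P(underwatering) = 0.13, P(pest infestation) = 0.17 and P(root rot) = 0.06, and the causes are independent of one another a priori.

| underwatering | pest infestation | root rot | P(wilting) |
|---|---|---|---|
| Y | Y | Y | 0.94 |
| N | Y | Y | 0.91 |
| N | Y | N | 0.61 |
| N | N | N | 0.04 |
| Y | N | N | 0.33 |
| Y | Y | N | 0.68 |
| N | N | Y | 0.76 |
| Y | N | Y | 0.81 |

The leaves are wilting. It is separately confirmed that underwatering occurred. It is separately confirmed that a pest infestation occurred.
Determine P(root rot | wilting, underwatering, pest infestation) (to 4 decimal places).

P(root rot | wilting, underwatering, pest infestation) ≈ 0.0811

For the numerator, keep only root rot=true terms: 0.94·0.06 = 0.056400
Denominator P(wilting | underwatering, pest infestation): 0.68·0.94 + 0.94·0.06 = 0.695600
P(root rot | wilting, underwatering, pest infestation) = 0.056400/0.695600 ≈ 0.0811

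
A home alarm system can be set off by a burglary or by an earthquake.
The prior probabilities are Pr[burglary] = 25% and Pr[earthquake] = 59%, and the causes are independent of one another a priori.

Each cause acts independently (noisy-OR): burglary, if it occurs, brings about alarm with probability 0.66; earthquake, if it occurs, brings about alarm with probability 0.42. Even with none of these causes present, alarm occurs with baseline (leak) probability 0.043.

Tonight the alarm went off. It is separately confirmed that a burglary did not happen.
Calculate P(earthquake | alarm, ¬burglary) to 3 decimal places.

Under noisy-OR, P(alarm | causes) = 1 − (1−0.043)·∏(1−qᵢ) over the active causes.
P(alarm | ¬burglary) = 0.043*0.41 + 0.44494*0.59 = 0.017630 + 0.262515 = 0.280145
Restricting to configurations with earthquake present: 0.44494*0.59 = 0.262515.
So P(earthquake | alarm, ¬burglary) = 0.262515/0.280145 ≈ 0.937.

P(earthquake | alarm, ¬burglary) ≈ 0.937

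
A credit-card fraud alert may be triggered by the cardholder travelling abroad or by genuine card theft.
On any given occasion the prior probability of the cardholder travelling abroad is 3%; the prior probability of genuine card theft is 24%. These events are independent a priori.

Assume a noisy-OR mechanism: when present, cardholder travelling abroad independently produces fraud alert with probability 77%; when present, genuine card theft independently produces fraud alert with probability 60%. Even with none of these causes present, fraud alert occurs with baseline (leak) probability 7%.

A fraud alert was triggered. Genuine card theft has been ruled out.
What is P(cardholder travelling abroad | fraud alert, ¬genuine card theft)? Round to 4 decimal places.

P(cardholder travelling abroad | fraud alert, ¬genuine card theft) ≈ 0.2578

Under noisy-OR, P(fraud alert | causes) = 1 − (1−0.07)·∏(1−qᵢ) over the active causes.
Numerator (weight on configurations with cardholder travelling abroad): 0.7861·0.03 = 0.023583
Normalizer over all consistent configurations: 0.07·0.97 + 0.7861·0.03 = 0.091483
Posterior = 0.023583 / 0.091483 ≈ 0.2578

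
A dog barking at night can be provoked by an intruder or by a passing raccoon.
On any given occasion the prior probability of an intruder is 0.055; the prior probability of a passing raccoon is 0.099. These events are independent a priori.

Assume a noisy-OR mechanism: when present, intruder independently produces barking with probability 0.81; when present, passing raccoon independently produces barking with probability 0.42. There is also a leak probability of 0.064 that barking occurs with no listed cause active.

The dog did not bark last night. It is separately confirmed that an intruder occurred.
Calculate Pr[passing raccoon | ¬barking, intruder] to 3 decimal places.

Under noisy-OR, P(barking | causes) = 1 − (1−0.064)·∏(1−qᵢ) over the active causes.
P(¬barking | intruder) = 0.17784·0.901 + 0.103147·0.099 = 0.160234 + 0.010212 = 0.170446
Of this, 0.010212 comes from 0.103147·0.099 (the passing raccoon=true cases).
Hence the posterior is 0.010212/0.170446 ≈ 0.060.

Pr[passing raccoon | ¬barking, intruder] ≈ 0.060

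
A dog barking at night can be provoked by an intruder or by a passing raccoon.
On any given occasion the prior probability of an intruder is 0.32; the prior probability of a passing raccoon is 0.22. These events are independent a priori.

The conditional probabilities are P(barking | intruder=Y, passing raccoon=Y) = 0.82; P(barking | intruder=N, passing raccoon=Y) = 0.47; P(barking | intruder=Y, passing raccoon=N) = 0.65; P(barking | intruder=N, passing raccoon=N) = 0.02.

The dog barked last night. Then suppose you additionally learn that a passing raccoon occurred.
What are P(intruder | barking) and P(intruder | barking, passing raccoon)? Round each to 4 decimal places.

Sum P(barking|·) weighted by the priors over the 4 (intruder, passing raccoon) configurations:
  P(barking) = 0.02·0.68·0.78 + 0.47·0.68·0.22 + 0.65·0.32·0.78 + 0.82·0.32·0.22
        = 0.010608 + 0.070312 + 0.162240 + 0.057728 = 0.300888
The terms with intruder present sum to 0.219968, so
  P(intruder | barking) = 0.219968 / 0.300888 ≈ 0.7311

Now condition on the additional information:
Sum P(barking|·) weighted by the priors over both values of intruder:
  P(barking | passing raccoon) = 0.47×0.68 + 0.82×0.32
        = 0.319600 + 0.262400 = 0.582000
The terms with intruder present sum to 0.262400, so
  P(intruder | barking, passing raccoon) = 0.262400 / 0.582000 ≈ 0.4509

P(intruder | barking) ≈ 0.7311; P(intruder | barking, passing raccoon) ≈ 0.4509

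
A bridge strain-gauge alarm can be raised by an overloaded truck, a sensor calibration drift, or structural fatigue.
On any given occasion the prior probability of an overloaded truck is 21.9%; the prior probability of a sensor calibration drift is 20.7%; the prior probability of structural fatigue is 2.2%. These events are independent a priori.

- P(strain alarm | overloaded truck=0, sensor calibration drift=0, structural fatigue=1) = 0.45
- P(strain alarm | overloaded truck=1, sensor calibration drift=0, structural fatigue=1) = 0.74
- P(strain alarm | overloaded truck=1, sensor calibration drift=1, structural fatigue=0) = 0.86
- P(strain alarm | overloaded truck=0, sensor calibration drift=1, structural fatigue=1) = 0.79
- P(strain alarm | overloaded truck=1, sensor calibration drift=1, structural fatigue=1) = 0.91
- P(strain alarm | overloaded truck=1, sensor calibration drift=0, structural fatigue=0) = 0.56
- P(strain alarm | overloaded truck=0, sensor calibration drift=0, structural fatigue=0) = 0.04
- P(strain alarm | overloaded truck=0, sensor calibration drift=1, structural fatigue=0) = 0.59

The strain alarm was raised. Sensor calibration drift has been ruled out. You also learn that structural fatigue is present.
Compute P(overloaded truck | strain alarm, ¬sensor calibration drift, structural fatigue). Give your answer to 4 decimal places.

Numerator (weight on configurations with overloaded truck): 0.74×0.219 = 0.162060
The normalizing constant is 0.45×0.781 + 0.74×0.219 = 0.513510
P(overloaded truck | strain alarm, ¬sensor calibration drift, structural fatigue) = 0.162060/0.513510 ≈ 0.3156

P(overloaded truck | strain alarm, ¬sensor calibration drift, structural fatigue) ≈ 0.3156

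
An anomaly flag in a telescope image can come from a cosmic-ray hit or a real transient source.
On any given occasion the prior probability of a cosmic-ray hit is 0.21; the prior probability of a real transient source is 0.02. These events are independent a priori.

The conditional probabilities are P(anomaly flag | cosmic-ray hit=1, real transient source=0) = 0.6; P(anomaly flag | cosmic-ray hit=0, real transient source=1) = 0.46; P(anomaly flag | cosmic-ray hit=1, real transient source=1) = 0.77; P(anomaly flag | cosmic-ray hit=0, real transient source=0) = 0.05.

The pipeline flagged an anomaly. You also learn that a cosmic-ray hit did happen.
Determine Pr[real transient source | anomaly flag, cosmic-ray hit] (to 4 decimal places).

Pr[real transient source | anomaly flag, cosmic-ray hit] ≈ 0.0255

Numerator (weight on configurations with real transient source): 0.77×0.02 = 0.015400
Denominator P(anomaly flag | cosmic-ray hit): 0.6×0.98 + 0.77×0.02 = 0.603400
Posterior = 0.015400 / 0.603400 ≈ 0.0255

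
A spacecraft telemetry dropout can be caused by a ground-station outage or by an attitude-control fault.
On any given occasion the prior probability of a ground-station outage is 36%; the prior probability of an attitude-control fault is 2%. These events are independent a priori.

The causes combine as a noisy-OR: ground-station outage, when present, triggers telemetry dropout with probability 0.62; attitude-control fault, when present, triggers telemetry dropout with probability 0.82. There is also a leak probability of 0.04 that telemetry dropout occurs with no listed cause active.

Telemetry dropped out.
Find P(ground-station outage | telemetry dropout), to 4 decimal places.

P(ground-station outage | telemetry dropout) ≈ 0.8661

Under noisy-OR, P(telemetry dropout | causes) = 1 − (1−0.04)·∏(1−qᵢ) over the active causes.
Sum P(telemetry dropout|·) weighted by the priors over the 4 (ground-station outage, attitude-control fault) configurations:
  P(telemetry dropout) = 0.04×0.64×0.98 + 0.8272×0.64×0.02 + 0.6352×0.36×0.98 + 0.934336×0.36×0.02
        = 0.025088 + 0.010588 + 0.224099 + 0.006727 = 0.266502
Keeping only the ground-station outage-present terms gives 0.230826, so
  P(ground-station outage | telemetry dropout) = 0.230826 / 0.266502 ≈ 0.8661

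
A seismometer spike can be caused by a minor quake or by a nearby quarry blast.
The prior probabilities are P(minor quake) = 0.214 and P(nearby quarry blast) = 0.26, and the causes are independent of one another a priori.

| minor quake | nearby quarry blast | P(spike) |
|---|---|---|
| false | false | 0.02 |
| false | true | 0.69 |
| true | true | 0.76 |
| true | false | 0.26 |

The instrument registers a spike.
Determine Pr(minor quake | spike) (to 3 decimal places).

Enumerate the 4 (minor quake, nearby quarry blast) configurations and weight by the priors:
  P(spike) = 0.02*0.786*0.74 + 0.69*0.786*0.26 + 0.26*0.214*0.74 + 0.76*0.214*0.26
        = 0.011633 + 0.141008 + 0.041174 + 0.042286 = 0.236101
Configurations with minor quake contribute 0.083460, so
  P(minor quake | spike) = 0.083460 / 0.236101 ≈ 0.353

Pr(minor quake | spike) ≈ 0.353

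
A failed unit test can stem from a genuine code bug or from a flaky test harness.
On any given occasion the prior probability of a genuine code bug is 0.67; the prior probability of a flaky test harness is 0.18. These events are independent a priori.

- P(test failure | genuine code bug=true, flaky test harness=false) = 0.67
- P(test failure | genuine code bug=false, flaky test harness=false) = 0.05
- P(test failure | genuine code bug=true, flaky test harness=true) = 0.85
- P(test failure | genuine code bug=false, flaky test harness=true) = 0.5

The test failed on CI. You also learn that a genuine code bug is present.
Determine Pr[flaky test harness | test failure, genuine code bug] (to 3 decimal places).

Pr[flaky test harness | test failure, genuine code bug] ≈ 0.218

P(test failure | genuine code bug) = 0.67*0.82 + 0.85*0.18 = 0.549400 + 0.153000 = 0.702400
Of this, 0.153000 comes from 0.85*0.18 (the flaky test harness=true cases).
Hence the posterior is 0.153000/0.702400 ≈ 0.218.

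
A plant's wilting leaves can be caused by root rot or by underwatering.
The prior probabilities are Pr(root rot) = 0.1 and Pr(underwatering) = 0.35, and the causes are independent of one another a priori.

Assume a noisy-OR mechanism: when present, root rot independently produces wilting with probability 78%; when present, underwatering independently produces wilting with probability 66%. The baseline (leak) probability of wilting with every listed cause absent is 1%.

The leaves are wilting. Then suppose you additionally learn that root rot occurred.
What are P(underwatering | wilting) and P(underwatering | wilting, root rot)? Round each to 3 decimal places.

Under noisy-OR, P(wilting | causes) = 1 − (1−0.01)·∏(1−qᵢ) over the active causes.
Enumerate the 4 (root rot, underwatering) configurations and weight by the priors:
  P(wilting) = 0.01·0.9·0.65 + 0.6634·0.9·0.35 + 0.7822·0.1·0.65 + 0.925948·0.1·0.35
        = 0.005850 + 0.208971 + 0.050843 + 0.032408 = 0.298072
The terms with underwatering present sum to 0.241379, so
  P(underwatering | wilting) = 0.241379 / 0.298072 ≈ 0.810

With the extra evidence:
P(wilting | root rot) = 0.7822·0.65 + 0.925948·0.35 = 0.508430 + 0.324082 = 0.832512
Of this, 0.324082 comes from 0.925948·0.35 (the underwatering=true cases).
So P(underwatering | wilting, root rot) = 0.324082/0.832512 ≈ 0.389.

P(underwatering | wilting) ≈ 0.810; P(underwatering | wilting, root rot) ≈ 0.389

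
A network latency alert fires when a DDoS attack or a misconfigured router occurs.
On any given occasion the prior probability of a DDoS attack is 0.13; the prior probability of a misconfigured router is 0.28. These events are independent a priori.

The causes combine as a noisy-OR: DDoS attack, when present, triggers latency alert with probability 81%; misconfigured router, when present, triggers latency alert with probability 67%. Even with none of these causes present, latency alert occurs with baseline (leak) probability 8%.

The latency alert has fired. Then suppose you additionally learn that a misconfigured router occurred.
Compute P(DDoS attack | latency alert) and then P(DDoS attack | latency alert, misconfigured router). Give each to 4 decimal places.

Under noisy-OR, P(latency alert | causes) = 1 − (1−0.08)·∏(1−qᵢ) over the active causes.
Sum P(latency alert|·) weighted by the priors over the 4 (DDoS attack, misconfigured router) configurations:
  P(latency alert) = 0.08×0.87×0.72 + 0.6964×0.87×0.28 + 0.8252×0.13×0.72 + 0.942316×0.13×0.28
        = 0.050112 + 0.169643 + 0.077239 + 0.034300 = 0.331294
Keeping only the DDoS attack-present terms gives 0.111539, so
  P(DDoS attack | latency alert) = 0.111539 / 0.331294 ≈ 0.3367

With the extra evidence:
For the numerator, keep only DDoS attack=true terms: 0.942316*0.13 = 0.122501
The normalizing constant is 0.6964*0.87 + 0.942316*0.13 = 0.728369
P(DDoS attack | latency alert, misconfigured router) = 0.122501/0.728369 ≈ 0.1682
— misconfigured router explains away the evidence for DDoS attack.

P(DDoS attack | latency alert) ≈ 0.3367; P(DDoS attack | latency alert, misconfigured router) ≈ 0.1682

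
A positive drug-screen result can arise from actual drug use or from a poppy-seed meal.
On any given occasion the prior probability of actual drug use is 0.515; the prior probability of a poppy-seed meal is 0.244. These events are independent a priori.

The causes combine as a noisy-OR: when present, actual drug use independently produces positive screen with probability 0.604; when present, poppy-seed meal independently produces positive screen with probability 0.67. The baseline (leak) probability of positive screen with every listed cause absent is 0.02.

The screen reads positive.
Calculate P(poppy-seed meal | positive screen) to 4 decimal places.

Under noisy-OR, P(positive screen | causes) = 1 − (1−0.02)·∏(1−qᵢ) over the active causes.
P(positive screen) = 0.02*0.485*0.756 + 0.6766*0.485*0.244 + 0.61192*0.515*0.756 + 0.871934*0.515*0.244 = 0.007333 + 0.080069 + 0.238245 + 0.109567 = 0.435214
The poppy-seed meal-present share is 0.080069 + 0.109567 = 0.189636.
So P(poppy-seed meal | positive screen) = 0.189636/0.435214 ≈ 0.4357.

P(poppy-seed meal | positive screen) ≈ 0.4357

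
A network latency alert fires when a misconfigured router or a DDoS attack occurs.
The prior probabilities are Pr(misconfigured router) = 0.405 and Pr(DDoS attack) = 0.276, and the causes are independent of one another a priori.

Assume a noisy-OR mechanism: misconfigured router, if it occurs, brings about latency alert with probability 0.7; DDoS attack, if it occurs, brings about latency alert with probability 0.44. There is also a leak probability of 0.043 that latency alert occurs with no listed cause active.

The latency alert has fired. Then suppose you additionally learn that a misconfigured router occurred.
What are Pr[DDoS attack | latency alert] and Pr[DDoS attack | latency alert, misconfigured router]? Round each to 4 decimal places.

Pr[DDoS attack | latency alert] ≈ 0.4276; Pr[DDoS attack | latency alert, misconfigured router] ≈ 0.3098

Under noisy-OR, P(latency alert | causes) = 1 − (1−0.043)·∏(1−qᵢ) over the active causes.
P(latency alert) = 0.043*0.595*0.724 + 0.46408*0.595*0.276 + 0.7129*0.405*0.724 + 0.839224*0.405*0.276 = 0.018524 + 0.076211 + 0.209037 + 0.093808 = 0.397580
Of this, 0.170019 comes from 0.076211 + 0.093808 (the DDoS attack=true cases).
P(DDoS attack | latency alert) = 0.170019 / 0.397580 ≈ 0.4276

Now condition on the additional information:
P(latency alert | misconfigured router) = 0.7129*0.724 + 0.839224*0.276 = 0.516140 + 0.231626 = 0.747766
Of this, 0.231626 comes from 0.839224*0.276 (the DDoS attack=true cases).
Hence the posterior is 0.231626/0.747766 ≈ 0.3098.
The drop from 0.4276 to 0.3098 is the explaining-away (discounting) effect.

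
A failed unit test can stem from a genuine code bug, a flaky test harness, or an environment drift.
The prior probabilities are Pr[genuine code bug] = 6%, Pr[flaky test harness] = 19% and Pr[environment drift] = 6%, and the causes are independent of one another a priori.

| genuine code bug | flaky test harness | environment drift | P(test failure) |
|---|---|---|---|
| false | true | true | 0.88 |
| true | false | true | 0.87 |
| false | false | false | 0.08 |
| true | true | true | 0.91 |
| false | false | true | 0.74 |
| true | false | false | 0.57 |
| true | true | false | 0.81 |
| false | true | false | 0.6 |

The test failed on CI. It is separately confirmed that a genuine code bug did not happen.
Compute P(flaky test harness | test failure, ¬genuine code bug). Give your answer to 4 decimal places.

P(flaky test harness | test failure, ¬genuine code bug) ≈ 0.5475

P(test failure | ¬genuine code bug) = 0.08×0.81×0.94 + 0.74×0.81×0.06 + 0.6×0.19×0.94 + 0.88×0.19×0.06 = 0.060912 + 0.035964 + 0.107160 + 0.010032 = 0.214068
Restricting to configurations with flaky test harness present: 0.107160 + 0.010032 = 0.117192.
So P(flaky test harness | test failure, ¬genuine code bug) = 0.117192/0.214068 ≈ 0.5475.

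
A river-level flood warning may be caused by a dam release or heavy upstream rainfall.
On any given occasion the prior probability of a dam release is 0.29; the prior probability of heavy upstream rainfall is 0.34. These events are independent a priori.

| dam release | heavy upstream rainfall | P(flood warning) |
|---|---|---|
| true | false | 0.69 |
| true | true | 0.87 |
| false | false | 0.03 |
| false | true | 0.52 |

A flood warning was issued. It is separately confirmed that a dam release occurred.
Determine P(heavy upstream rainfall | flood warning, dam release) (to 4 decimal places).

P(heavy upstream rainfall | flood warning, dam release) ≈ 0.3938

By total probability over both values of heavy upstream rainfall:
  P(flood warning | dam release) = 0.69·0.66 + 0.87·0.34
        = 0.455400 + 0.295800 = 0.751200
Keeping only the heavy upstream rainfall-present terms gives 0.295800, so
  P(heavy upstream rainfall | flood warning, dam release) = 0.295800 / 0.751200 ≈ 0.3938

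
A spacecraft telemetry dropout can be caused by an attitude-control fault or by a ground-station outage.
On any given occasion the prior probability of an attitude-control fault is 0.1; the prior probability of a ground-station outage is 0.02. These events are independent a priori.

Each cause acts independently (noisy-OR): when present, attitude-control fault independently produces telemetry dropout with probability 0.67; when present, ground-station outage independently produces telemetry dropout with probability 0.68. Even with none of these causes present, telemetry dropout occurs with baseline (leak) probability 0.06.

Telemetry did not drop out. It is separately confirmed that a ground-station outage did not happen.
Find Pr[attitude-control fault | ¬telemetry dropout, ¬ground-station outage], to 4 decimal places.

Pr[attitude-control fault | ¬telemetry dropout, ¬ground-station outage] ≈ 0.0354

Under noisy-OR, P(telemetry dropout | causes) = 1 − (1−0.06)·∏(1−qᵢ) over the active causes.
Numerator (weight on configurations with attitude-control fault): 0.3102×0.1 = 0.031020
Denominator P(¬telemetry dropout | ¬ground-station outage): 0.94×0.9 + 0.3102×0.1 = 0.877020
Posterior = 0.031020 / 0.877020 ≈ 0.0354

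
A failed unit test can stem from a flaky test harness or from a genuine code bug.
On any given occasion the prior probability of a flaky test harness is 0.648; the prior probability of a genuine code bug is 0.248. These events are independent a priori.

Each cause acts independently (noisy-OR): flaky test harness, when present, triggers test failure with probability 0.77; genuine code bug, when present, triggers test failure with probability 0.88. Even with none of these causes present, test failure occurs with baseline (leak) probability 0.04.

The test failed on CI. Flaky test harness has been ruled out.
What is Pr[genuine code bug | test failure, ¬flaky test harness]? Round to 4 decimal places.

Pr[genuine code bug | test failure, ¬flaky test harness] ≈ 0.8794

Under noisy-OR, P(test failure | causes) = 1 − (1−0.04)·∏(1−qᵢ) over the active causes.
Weight on genuine code bug=true, given the evidence: 0.8848·0.248 = 0.219430
The normalizing constant is 0.04·0.752 + 0.8848·0.248 = 0.249510
Posterior = 0.219430 / 0.249510 ≈ 0.8794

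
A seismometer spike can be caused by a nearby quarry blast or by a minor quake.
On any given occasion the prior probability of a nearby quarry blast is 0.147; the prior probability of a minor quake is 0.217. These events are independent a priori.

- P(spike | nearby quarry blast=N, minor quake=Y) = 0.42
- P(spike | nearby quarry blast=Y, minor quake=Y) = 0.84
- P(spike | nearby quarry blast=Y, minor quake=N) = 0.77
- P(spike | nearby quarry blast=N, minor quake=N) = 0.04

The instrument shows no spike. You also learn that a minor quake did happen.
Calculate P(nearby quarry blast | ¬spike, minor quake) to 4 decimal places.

P(nearby quarry blast | ¬spike, minor quake) ≈ 0.0454

P(¬spike | minor quake) = 0.58*0.853 + 0.16*0.147 = 0.494740 + 0.023520 = 0.518260
The nearby quarry blast-present share is 0.16*0.147 = 0.023520.
P(nearby quarry blast | ¬spike, minor quake) = 0.023520 / 0.518260 ≈ 0.0454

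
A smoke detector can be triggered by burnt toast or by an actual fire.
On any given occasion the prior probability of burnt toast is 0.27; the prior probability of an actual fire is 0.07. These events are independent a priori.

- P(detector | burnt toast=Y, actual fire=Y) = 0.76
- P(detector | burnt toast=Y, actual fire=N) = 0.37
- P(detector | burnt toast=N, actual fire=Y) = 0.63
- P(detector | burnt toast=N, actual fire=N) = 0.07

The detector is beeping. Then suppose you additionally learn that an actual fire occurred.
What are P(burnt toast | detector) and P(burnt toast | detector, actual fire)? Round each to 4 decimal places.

Weight on burnt toast=true, given the evidence: 0.092907 + 0.014364 = 0.107271
Denominator P(detector): 0.07×0.73×0.93 + 0.63×0.73×0.07 + 0.37×0.27×0.93 + 0.76×0.27×0.07 = 0.186987
Posterior = 0.107271 / 0.186987 ≈ 0.5737

Now condition on the additional information:
P(detector | actual fire) = 0.63·0.73 + 0.76·0.27 = 0.459900 + 0.205200 = 0.665100
The burnt toast-present share is 0.76·0.27 = 0.205200.
P(burnt toast | detector, actual fire) = 0.205200 / 0.665100 ≈ 0.3085

P(burnt toast | detector) ≈ 0.5737; P(burnt toast | detector, actual fire) ≈ 0.3085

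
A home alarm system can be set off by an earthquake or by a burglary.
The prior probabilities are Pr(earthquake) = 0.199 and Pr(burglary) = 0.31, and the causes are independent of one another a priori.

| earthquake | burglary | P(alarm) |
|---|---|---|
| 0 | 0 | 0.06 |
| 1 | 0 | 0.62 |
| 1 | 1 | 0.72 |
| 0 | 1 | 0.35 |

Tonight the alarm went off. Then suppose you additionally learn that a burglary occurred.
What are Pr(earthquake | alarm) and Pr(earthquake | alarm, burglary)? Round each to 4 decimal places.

Pr(earthquake | alarm) ≈ 0.5190; Pr(earthquake | alarm, burglary) ≈ 0.3382

P(alarm) = 0.06×0.801×0.69 + 0.35×0.801×0.31 + 0.62×0.199×0.69 + 0.72×0.199×0.31 = 0.033161 + 0.086908 + 0.085132 + 0.044417 = 0.249618
Restricting to configurations with earthquake present: 0.085132 + 0.044417 = 0.129549.
P(earthquake | alarm) = 0.129549 / 0.249618 ≈ 0.5190

Now also conditioning on burglary=true:
Numerator (weight on configurations with earthquake): 0.72·0.199 = 0.143280
The normalizing constant is 0.35·0.801 + 0.72·0.199 = 0.423630
Posterior = 0.143280 / 0.423630 ≈ 0.3382
— burglary explains away the evidence for earthquake.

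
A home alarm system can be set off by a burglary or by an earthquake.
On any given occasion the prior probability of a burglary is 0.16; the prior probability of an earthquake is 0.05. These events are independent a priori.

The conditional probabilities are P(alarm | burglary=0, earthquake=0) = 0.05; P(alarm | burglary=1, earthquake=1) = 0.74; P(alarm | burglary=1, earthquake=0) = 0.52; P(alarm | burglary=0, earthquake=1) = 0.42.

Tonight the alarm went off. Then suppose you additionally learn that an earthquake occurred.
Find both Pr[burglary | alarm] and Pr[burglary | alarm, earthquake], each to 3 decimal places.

Pr[burglary | alarm] ≈ 0.596; Pr[burglary | alarm, earthquake] ≈ 0.251

Enumerate the 4 (burglary, earthquake) configurations and weight by the priors:
  P(alarm) = 0.05*0.84*0.95 + 0.42*0.84*0.05 + 0.52*0.16*0.95 + 0.74*0.16*0.05
        = 0.039900 + 0.017640 + 0.079040 + 0.005920 = 0.142500
Keeping only the burglary-present terms gives 0.084960, so
  P(burglary | alarm) = 0.084960 / 0.142500 ≈ 0.596

Now also conditioning on earthquake=true:
For the numerator, keep only burglary=true terms: 0.74*0.16 = 0.118400
The normalizing constant is 0.42*0.84 + 0.74*0.16 = 0.471200
Posterior = 0.118400 / 0.471200 ≈ 0.251
— earthquake explains away the evidence for burglary.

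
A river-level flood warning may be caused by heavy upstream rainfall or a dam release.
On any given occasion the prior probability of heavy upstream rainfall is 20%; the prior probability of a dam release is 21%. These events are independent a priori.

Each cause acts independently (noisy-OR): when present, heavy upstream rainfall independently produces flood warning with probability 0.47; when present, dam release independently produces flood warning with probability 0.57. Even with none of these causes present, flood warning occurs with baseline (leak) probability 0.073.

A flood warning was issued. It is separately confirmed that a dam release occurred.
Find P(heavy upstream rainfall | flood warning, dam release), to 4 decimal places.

Under noisy-OR, P(flood warning | causes) = 1 − (1−0.073)·∏(1−qᵢ) over the active causes.
For the numerator, keep only heavy upstream rainfall=true terms: 0.788737*0.2 = 0.157747
The normalizing constant is 0.60139*0.8 + 0.788737*0.2 = 0.638859
Posterior = 0.157747 / 0.638859 ≈ 0.2469

P(heavy upstream rainfall | flood warning, dam release) ≈ 0.2469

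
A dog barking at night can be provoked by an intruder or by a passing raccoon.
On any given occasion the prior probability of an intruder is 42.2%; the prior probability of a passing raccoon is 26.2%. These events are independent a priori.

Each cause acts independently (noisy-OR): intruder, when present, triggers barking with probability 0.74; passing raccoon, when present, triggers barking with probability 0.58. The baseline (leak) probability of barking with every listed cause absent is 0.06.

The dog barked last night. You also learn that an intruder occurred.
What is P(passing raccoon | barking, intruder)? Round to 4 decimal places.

Under noisy-OR, P(barking | causes) = 1 − (1−0.06)·∏(1−qᵢ) over the active causes.
P(barking | intruder) = 0.7556×0.738 + 0.897352×0.262 = 0.557633 + 0.235106 = 0.792739
Of this, 0.235106 comes from 0.897352×0.262 (the passing raccoon=true cases).
Hence the posterior is 0.235106/0.792739 ≈ 0.2966.

P(passing raccoon | barking, intruder) ≈ 0.2966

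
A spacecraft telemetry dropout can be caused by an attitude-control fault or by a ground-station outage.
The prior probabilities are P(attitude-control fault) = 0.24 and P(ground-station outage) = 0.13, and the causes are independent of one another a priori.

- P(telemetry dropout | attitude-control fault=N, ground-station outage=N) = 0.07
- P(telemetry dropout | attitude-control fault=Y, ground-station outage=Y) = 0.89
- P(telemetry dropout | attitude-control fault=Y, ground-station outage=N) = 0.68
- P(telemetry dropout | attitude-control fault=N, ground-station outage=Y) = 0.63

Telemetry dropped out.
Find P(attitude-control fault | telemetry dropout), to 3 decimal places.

P(attitude-control fault | telemetry dropout) ≈ 0.610

Sum P(telemetry dropout|·) weighted by the priors over the 4 (attitude-control fault, ground-station outage) configurations:
  P(telemetry dropout) = 0.07·0.76·0.87 + 0.63·0.76·0.13 + 0.68·0.24·0.87 + 0.89·0.24·0.13
        = 0.046284 + 0.062244 + 0.141984 + 0.027768 = 0.278280
Keeping only the attitude-control fault-present terms gives 0.169752, so
  P(attitude-control fault | telemetry dropout) = 0.169752 / 0.278280 ≈ 0.610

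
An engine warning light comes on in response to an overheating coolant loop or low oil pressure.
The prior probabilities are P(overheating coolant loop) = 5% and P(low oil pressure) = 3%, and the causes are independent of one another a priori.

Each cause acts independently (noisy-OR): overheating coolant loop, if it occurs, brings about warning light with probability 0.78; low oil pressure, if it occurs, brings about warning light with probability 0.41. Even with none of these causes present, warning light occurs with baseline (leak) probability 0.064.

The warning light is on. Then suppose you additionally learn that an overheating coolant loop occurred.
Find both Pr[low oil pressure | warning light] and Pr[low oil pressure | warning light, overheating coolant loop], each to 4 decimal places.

Under noisy-OR, P(warning light | causes) = 1 − (1−0.064)·∏(1−qᵢ) over the active causes.
For the numerator, keep only low oil pressure=true terms: 0.012761 + 0.001318 = 0.014079
The normalizing constant is 0.064*0.95*0.97 + 0.44776*0.95*0.03 + 0.79408*0.05*0.97 + 0.878507*0.05*0.03 = 0.111568
P(low oil pressure | warning light) = 0.014079/0.111568 ≈ 0.1262

Now also conditioning on overheating coolant loop=true:
P(warning light | overheating coolant loop) = 0.79408*0.97 + 0.878507*0.03 = 0.770258 + 0.026355 = 0.796613
Of this, 0.026355 comes from 0.878507*0.03 (the low oil pressure=true cases).
Hence the posterior is 0.026355/0.796613 ≈ 0.0331.

Pr[low oil pressure | warning light] ≈ 0.1262; Pr[low oil pressure | warning light, overheating coolant loop] ≈ 0.0331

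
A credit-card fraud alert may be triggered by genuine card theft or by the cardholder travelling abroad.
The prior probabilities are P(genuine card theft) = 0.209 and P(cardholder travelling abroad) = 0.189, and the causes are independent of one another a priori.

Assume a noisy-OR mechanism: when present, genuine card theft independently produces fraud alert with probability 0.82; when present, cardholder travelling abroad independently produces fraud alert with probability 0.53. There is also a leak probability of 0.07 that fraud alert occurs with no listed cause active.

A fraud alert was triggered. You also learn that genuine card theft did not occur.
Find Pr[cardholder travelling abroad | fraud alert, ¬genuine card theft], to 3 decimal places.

Pr[cardholder travelling abroad | fraud alert, ¬genuine card theft] ≈ 0.652

Under noisy-OR, P(fraud alert | causes) = 1 − (1−0.07)·∏(1−qᵢ) over the active causes.
P(fraud alert | ¬genuine card theft) = 0.07*0.811 + 0.5629*0.189 = 0.056770 + 0.106388 = 0.163158
The cardholder travelling abroad-present share is 0.5629*0.189 = 0.106388.
So P(cardholder travelling abroad | fraud alert, ¬genuine card theft) = 0.106388/0.163158 ≈ 0.652.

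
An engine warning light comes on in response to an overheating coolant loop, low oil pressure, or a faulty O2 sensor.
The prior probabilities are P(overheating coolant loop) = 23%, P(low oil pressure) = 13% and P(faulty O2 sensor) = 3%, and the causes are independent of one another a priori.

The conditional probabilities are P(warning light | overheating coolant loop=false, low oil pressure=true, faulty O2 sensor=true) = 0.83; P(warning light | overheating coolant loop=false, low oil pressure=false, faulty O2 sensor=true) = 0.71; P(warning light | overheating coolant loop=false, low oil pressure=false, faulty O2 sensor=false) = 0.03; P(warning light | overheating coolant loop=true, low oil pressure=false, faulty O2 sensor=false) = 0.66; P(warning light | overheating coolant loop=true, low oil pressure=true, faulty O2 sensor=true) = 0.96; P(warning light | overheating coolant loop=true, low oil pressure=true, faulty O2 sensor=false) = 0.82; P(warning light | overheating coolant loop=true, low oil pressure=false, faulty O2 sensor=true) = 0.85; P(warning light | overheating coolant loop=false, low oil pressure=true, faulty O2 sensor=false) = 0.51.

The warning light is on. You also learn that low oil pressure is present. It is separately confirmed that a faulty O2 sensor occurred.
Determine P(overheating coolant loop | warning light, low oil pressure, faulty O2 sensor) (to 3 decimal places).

P(overheating coolant loop | warning light, low oil pressure, faulty O2 sensor) ≈ 0.257

For the numerator, keep only overheating coolant loop=true terms: 0.96·0.23 = 0.220800
The normalizing constant is 0.83·0.77 + 0.96·0.23 = 0.859900
Posterior = 0.220800 / 0.859900 ≈ 0.257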